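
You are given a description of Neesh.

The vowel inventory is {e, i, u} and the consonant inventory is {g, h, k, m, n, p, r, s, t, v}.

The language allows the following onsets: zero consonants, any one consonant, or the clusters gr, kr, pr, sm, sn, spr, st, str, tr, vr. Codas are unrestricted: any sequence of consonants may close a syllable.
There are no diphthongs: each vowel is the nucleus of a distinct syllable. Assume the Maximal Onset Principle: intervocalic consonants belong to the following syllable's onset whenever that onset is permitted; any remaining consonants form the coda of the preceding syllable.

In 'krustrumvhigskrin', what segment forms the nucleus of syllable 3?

The vowels are u, u, i, i — 4 nuclei, so 4 syllables.
The third nucleus (vowel 3 from the left) is /i/.

i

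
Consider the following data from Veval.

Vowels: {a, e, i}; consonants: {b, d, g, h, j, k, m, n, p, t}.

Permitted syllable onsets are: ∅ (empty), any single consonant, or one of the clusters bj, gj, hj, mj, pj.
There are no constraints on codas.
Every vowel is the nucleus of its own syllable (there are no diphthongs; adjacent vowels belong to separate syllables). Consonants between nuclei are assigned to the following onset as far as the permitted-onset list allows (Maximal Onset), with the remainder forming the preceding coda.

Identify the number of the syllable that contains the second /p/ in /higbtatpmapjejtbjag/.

4

The vowels are i, a, a, e, a — 5 nuclei, so 5 syllables.
Between /i/ (V1) and /a/ (V2): /gbt/ splits as /gb/ + /t/ (/t/ is the longest suffix that is a licit onset).
Between /a/ (V2) and /a/ (V3): /tpm/ splits as /tp/ + /m/ (/m/ is the longest suffix that is a licit onset).
Between /a/ (V3) and /e/ (V4): /pj/ is a licit onset in full, so it all attaches to the next syllable.
Between /e/ (V4) and /a/ (V5): /jtbj/; trying suffixes from longest down, /bj/ is the first permitted one, so coda /jt/ | onset /bj/.
Putting it together: higb.tatp.ma.pjejt.bjag.
The second /p/ is in the onset of syllable 4 (/pjejt/).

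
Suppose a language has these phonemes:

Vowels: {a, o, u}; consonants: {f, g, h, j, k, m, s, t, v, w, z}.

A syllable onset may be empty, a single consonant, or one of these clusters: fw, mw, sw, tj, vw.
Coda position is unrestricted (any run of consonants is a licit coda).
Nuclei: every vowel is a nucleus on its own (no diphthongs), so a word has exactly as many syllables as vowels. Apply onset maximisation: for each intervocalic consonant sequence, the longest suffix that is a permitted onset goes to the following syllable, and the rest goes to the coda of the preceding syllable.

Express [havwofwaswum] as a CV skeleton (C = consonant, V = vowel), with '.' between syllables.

The vowels are a, o, a, u — 4 nuclei, so 4 syllables.
σ1/σ2 boundary: cluster /vw/ — /vw/ is itself a permitted onset, so the whole cluster goes right; preceding coda = ∅.
σ2/σ3 boundary: /fw/ — entire cluster is a permitted onset → onset /fw/, coda ∅.
σ3/σ4 boundary: /sw/ is a licit onset in full, so it all attaches to the next syllable.
Syllabification: ha.vwo.fwa.swum.
Mapping each syllable to C/V: /ha/ → CV, /vwo/ → CCV, /fwa/ → CCV, /swum/ → CCVC.

CV.CCV.CCV.CCVC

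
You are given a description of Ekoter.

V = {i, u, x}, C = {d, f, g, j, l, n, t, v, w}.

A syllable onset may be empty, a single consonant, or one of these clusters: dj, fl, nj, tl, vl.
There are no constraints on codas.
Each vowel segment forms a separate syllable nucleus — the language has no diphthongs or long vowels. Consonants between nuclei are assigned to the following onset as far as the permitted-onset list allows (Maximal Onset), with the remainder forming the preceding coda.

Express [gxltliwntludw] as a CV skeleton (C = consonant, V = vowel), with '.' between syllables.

CVC.CCVCC.CCVCC

The vowels are x, i, u — 3 nuclei, so 3 syllables.
σ1/σ2 boundary: cluster /ltl/ — the longest permitted-onset suffix is /tl/; onset = /tl/, preceding coda = /l/.
σ2/σ3 boundary: /wntl/; trying suffixes from longest down, /tl/ is the first permitted one, so coda /wn/ | onset /tl/.
So the parse is gxl.tliwn.tludw.
Mapping each syllable to C/V: /gxl/ → CVC, /tliwn/ → CCVCC, /tludw/ → CCVCC.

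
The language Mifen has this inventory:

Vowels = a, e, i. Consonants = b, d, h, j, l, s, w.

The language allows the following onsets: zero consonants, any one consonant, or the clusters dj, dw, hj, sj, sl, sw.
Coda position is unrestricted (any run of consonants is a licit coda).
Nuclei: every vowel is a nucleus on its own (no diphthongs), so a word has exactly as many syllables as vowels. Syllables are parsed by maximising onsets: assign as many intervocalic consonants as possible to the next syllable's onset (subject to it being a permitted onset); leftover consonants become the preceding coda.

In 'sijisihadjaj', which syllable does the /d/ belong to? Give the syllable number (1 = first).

Nuclei (vowels): i, i, i, a, a → 5 syllables.
/i…i/ gap (V1→V2): /j/ is a single consonant, so it becomes the next onset.
/i…i/ gap (V2→V3): just /s/ — single C goes to the following onset.
/i…a/ gap (V3→V4): just /h/ — single C goes to the following onset.
/a…a/ gap (V4→V5): cluster /dj/ — /dj/ is itself a permitted onset, so the whole cluster goes right; preceding coda = ∅.
Result: si.ji.si.ha.djaj.
The /d/ is in the onset of syllable 5 (/djaj/).

5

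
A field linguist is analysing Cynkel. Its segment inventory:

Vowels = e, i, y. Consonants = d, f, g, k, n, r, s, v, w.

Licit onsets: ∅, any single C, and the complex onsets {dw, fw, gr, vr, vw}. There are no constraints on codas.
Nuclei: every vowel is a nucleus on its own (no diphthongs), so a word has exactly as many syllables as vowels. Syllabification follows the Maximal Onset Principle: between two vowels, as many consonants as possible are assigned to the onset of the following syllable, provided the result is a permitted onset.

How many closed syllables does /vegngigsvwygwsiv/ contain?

Vowels present: e, i, y, i; each is a nucleus, giving 4 syllables.
σ1/σ2 boundary: cluster /gng/ — the longest permitted-onset suffix is /g/; onset = /g/, preceding coda = /gn/.
σ2/σ3 boundary: /gsvw/ splits as /gs/ + /vw/ (/vw/ is the longest suffix that is a licit onset).
σ3/σ4 boundary: /gws/; trying suffixes from longest down, /s/ is the first permitted one, so coda /gw/ | onset /s/.
Putting it together: vegn.gigs.vwygw.siv.
Classifying each syllable: /vegn/ (closed), /gigs/ (closed), /vwygw/ (closed), /siv/ (closed).
Closed syllables: 4.

4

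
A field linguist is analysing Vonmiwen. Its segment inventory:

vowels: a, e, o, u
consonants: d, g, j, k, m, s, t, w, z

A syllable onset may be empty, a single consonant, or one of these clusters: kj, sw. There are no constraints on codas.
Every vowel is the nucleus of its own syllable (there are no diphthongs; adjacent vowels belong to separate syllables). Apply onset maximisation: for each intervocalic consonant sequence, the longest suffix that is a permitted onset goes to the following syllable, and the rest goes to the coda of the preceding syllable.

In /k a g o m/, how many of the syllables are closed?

1

The vowels are a, o — 2 nuclei, so 2 syllables.
V1 /a/ – V2 /o/: /g/ is a single consonant, so it becomes the next onset.
Syllabification: ka.gom.
Classifying each syllable: /ka/ (open), /gom/ (closed).
Closed syllables: 1.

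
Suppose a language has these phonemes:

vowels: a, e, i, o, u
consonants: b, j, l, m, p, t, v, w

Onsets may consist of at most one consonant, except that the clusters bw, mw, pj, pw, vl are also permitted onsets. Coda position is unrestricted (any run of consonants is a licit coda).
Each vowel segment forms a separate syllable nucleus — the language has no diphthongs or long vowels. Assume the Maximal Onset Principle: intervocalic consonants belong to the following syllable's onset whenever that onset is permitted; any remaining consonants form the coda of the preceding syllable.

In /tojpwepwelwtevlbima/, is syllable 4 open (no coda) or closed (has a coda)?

The vowels are o, e, e, e, i, a — 6 nuclei, so 6 syllables.
/o…e/ gap (V1→V2): /jpw/ — longest licit onset from the right is /pw/, leaving /j/ as coda.
/e…e/ gap (V2→V3): /pw/ — entire cluster is a permitted onset → onset /pw/, coda ∅.
/e…e/ gap (V3→V4): /lwt/ splits as /lw/ + /t/ (/t/ is the longest suffix that is a licit onset).
/e…i/ gap (V4→V5): /vlb/ splits as /vl/ + /b/ (/b/ is the longest suffix that is a licit onset).
/i…a/ gap (V5→V6): just /m/ — single C goes to the following onset.
Putting it together: toj.pwe.pwelw.tevl.bi.ma.
Syllable 4 is /tevl/ with coda /vl/, so it is closed.

closed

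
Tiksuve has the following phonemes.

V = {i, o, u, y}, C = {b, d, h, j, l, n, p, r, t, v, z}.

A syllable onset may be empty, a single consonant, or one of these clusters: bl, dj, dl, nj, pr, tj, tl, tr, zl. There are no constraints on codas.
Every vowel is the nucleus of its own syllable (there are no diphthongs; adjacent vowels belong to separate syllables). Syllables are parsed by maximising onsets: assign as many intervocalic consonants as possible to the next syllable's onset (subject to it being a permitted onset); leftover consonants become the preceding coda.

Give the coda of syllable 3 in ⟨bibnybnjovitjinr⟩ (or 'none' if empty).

none

Nuclei (vowels): i, y, o, i, i → 5 syllables.
σ1/σ2 boundary: /bn/; trying suffixes from longest down, /n/ is the first permitted one, so coda /b/ | onset /n/.
σ2/σ3 boundary: /bnj/; trying suffixes from longest down, /nj/ is the first permitted one, so coda /b/ | onset /nj/.
σ3/σ4 boundary: just /v/ — single C goes to the following onset.
σ4/σ5 boundary: cluster /tj/ — /tj/ is itself a permitted onset, so the whole cluster goes right; preceding coda = ∅.
Result: bib.nyb.njo.vi.tjinr.
Syllable 3 is /njo/: onset /nj/, nucleus /o/, coda ∅.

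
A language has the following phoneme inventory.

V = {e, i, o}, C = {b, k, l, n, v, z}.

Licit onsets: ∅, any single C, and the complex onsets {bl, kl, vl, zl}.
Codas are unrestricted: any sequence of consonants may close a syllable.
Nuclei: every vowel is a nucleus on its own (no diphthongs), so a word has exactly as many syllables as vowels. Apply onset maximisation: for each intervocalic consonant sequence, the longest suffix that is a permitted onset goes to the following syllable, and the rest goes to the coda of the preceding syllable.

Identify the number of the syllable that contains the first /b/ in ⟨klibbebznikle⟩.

Vowels present: i, e, i, e; each is a nucleus, giving 4 syllables.
σ1/σ2 boundary: cluster /bb/ — the longest permitted-onset suffix is /b/; onset = /b/, preceding coda = /b/.
σ2/σ3 boundary: /bzn/; trying suffixes from longest down, /n/ is the first permitted one, so coda /bz/ | onset /n/.
σ3/σ4 boundary: /kl/ is a licit onset in full, so it all attaches to the next syllable.
Result: klib.bebz.ni.kle.
The first /b/ is in the coda of syllable 1 (/klib/).

1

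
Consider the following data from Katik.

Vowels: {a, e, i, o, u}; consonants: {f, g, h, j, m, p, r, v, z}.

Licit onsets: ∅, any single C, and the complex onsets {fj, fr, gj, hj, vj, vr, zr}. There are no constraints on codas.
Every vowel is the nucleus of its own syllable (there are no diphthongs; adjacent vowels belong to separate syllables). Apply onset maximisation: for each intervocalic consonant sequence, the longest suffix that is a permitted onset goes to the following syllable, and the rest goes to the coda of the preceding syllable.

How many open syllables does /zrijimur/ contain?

The vowels are i, i, u — 3 nuclei, so 3 syllables.
Between /i/ (V1) and /i/ (V2): /j/ → onset of the next syllable (single consonants are always licit onsets).
Between /i/ (V2) and /u/ (V3): /m/ is a single consonant, so it becomes the next onset.
Syllabification: zri.ji.mur.
Classifying each syllable: /zri/ (open), /ji/ (open), /mur/ (closed).
Open syllables: 2.

2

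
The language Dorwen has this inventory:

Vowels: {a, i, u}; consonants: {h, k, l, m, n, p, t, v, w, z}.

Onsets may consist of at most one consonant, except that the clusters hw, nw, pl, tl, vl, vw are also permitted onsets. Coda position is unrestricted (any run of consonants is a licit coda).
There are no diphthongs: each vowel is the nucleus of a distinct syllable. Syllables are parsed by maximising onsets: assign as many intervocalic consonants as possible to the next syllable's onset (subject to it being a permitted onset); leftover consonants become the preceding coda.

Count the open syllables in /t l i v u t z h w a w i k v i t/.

The vowels are i, u, a, i, i — 5 nuclei, so 5 syllables.
/i…u/ gap (V1→V2): just /v/ — single C goes to the following onset.
/u…a/ gap (V2→V3): /tzhw/ — longest licit onset from the right is /hw/, leaving /tz/ as coda.
/a…i/ gap (V3→V4): /w/ → onset of the next syllable (single consonants are always licit onsets).
/i…i/ gap (V4→V5): /kv/; trying suffixes from longest down, /v/ is the first permitted one, so coda /k/ | onset /v/.
So the parse is tli.vutz.hwa.wik.vit.
Classifying each syllable: /tli/ (open), /vutz/ (closed), /hwa/ (open), /wik/ (closed), /vit/ (closed).
Open syllables: 2.

2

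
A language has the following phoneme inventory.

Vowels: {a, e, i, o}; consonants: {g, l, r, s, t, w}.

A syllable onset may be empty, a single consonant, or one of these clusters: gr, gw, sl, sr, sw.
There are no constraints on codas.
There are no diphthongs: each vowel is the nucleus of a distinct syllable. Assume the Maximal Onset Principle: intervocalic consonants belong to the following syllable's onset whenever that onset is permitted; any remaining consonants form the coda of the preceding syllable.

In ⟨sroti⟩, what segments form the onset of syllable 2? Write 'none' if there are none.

t

Vowels present: o, i; each is a nucleus, giving 2 syllables.
/o…i/ gap (V1→V2): /t/ → onset of the next syllable (single consonants are always licit onsets).
So the parse is sro.ti.
Syllable 2 is /ti/: onset /t/, nucleus /i/, coda ∅.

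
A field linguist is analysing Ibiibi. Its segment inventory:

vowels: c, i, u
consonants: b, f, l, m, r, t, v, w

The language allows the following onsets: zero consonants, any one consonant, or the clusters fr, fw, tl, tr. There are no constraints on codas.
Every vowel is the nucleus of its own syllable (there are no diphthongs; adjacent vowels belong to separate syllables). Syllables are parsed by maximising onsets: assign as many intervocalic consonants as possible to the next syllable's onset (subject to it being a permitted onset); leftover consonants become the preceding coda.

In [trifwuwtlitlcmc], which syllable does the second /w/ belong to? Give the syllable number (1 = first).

The vowels are i, u, i, c, c — 5 nuclei, so 5 syllables.
Between /i/ (V1) and /u/ (V2): /fw/ is a licit onset in full, so it all attaches to the next syllable.
Between /u/ (V2) and /i/ (V3): /wtl/ — longest licit onset from the right is /tl/, leaving /w/ as coda.
Between /i/ (V3) and /c/ (V4): /tl/ — entire cluster is a permitted onset → onset /tl/, coda ∅.
Between /c/ (V4) and /c/ (V5): /m/ → onset of the next syllable (single consonants are always licit onsets).
Putting it together: tri.fwuw.tli.tlc.mc.
The second /w/ is in the coda of syllable 2 (/fwuw/).

2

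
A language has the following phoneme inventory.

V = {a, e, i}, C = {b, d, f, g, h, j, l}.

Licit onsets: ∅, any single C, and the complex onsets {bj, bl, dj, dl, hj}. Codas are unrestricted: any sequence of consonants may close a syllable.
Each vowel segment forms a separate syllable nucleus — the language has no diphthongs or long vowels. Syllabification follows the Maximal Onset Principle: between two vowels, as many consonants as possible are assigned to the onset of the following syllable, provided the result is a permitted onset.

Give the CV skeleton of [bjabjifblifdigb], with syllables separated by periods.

CCV.CCVC.CCVC.CVCC

The vowels are a, i, i, i — 4 nuclei, so 4 syllables.
σ1/σ2 boundary: cluster /bj/ — /bj/ is itself a permitted onset, so the whole cluster goes right; preceding coda = ∅.
σ2/σ3 boundary: /fbl/; trying suffixes from longest down, /bl/ is the first permitted one, so coda /f/ | onset /bl/.
σ3/σ4 boundary: /fd/; trying suffixes from longest down, /d/ is the first permitted one, so coda /f/ | onset /d/.
Syllabification: bja.bjif.blif.digb.
Mapping each syllable to C/V: /bja/ → CCV, /bjif/ → CCVC, /blif/ → CCVC, /digb/ → CVCC.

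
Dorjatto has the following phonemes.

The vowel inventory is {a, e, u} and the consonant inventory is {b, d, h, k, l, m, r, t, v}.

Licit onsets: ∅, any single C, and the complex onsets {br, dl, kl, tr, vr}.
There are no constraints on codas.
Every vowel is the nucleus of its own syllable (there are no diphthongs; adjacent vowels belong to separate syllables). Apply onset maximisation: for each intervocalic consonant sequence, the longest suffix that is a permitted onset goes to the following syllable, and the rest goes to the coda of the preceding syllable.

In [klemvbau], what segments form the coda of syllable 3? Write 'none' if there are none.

none

The vowels are e, a, u — 3 nuclei, so 3 syllables.
σ1/σ2 boundary: cluster /mvb/ — the longest permitted-onset suffix is /b/; onset = /b/, preceding coda = /mv/.
σ2/σ3 boundary: no consonants, so the boundary falls immediately after /a/.
Result: klemv.ba.u.
Syllable 3 is /u/: onset ∅, nucleus /u/, coda ∅.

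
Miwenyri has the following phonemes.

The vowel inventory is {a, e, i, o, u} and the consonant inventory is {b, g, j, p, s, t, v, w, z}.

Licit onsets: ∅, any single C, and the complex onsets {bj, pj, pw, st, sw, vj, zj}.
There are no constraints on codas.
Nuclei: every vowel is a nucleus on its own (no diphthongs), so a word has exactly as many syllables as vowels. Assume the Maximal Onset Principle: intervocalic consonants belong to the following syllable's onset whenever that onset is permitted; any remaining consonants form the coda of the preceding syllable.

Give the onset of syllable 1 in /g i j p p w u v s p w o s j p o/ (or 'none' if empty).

Nuclei (vowels): i, u, o, o → 4 syllables.
Between /i/ (V1) and /u/ (V2): /jppw/ — longest licit onset from the right is /pw/, leaving /jp/ as coda.
Between /u/ (V2) and /o/ (V3): cluster /vspw/ — the longest permitted-onset suffix is /pw/; onset = /pw/, preceding coda = /vs/.
Between /o/ (V3) and /o/ (V4): /sjp/ splits as /sj/ + /p/ (/p/ is the longest suffix that is a licit onset).
Syllabification: gijp.pwuvs.pwosj.po.
Syllable 1 is /gijp/: onset /g/, nucleus /i/, coda /jp/.

g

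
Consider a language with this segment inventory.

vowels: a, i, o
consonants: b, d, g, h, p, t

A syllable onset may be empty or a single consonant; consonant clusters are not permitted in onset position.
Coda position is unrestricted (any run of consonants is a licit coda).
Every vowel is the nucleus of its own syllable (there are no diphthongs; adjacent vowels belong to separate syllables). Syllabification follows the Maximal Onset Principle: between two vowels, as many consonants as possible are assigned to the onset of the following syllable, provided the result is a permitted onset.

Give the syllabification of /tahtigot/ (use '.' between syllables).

tah.ti.got

Vowels present: a, i, o; each is a nucleus, giving 3 syllables.
Between /a/ (V1) and /i/ (V2): /ht/; trying suffixes from longest down, /t/ is the first permitted one, so coda /h/ | onset /t/.
Between /i/ (V2) and /o/ (V3): /g/ is a single consonant, so it becomes the next onset.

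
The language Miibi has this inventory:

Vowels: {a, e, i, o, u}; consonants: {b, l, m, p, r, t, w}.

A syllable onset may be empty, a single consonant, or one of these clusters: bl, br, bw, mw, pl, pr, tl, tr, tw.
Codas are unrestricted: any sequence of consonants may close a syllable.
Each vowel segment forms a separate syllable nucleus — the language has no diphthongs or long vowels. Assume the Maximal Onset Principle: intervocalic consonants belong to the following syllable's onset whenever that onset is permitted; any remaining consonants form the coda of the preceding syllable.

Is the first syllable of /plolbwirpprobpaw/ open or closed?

The vowels are o, i, o, a — 4 nuclei, so 4 syllables.
Between /o/ (V1) and /i/ (V2): cluster /lbw/ — the longest permitted-onset suffix is /bw/; onset = /bw/, preceding coda = /l/.
Between /i/ (V2) and /o/ (V3): /rppr/; trying suffixes from longest down, /pr/ is the first permitted one, so coda /rp/ | onset /pr/.
Between /o/ (V3) and /a/ (V4): /bp/; trying suffixes from longest down, /p/ is the first permitted one, so coda /b/ | onset /p/.
Putting it together: plol.bwirp.prob.paw.
Syllable 1 is /plol/ with coda /l/, so it is closed.

closed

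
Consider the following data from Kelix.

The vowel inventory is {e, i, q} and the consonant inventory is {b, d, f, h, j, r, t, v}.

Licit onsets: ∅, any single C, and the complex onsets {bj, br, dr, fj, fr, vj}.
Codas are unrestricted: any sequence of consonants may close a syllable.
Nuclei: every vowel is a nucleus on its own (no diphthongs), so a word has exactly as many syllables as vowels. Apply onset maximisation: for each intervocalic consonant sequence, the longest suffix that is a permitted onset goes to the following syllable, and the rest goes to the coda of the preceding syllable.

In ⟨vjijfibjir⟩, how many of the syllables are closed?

2

The vowels are i, i, i — 3 nuclei, so 3 syllables.
σ1/σ2 boundary: cluster /jf/ — the longest permitted-onset suffix is /f/; onset = /f/, preceding coda = /j/.
σ2/σ3 boundary: cluster /bj/ — /bj/ is itself a permitted onset, so the whole cluster goes right; preceding coda = ∅.
Putting it together: vjij.fi.bjir.
Classifying each syllable: /vjij/ (closed), /fi/ (open), /bjir/ (closed).
Closed syllables: 2.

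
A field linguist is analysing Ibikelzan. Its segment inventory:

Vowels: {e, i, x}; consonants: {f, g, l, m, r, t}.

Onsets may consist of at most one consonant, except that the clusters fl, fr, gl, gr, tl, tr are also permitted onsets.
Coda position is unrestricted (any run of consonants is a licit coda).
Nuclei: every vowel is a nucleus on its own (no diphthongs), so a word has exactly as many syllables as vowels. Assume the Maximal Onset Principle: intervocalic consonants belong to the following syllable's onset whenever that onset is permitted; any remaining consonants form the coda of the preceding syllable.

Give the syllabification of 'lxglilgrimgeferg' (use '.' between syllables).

lx.glil.grim.ge.ferg

Vowels present: x, i, i, e, e; each is a nucleus, giving 5 syllables.
Between /x/ (V1) and /i/ (V2): /gl/ is a licit onset in full, so it all attaches to the next syllable.
Between /i/ (V2) and /i/ (V3): /lgr/ splits as /l/ + /gr/ (/gr/ is the longest suffix that is a licit onset).
Between /i/ (V3) and /e/ (V4): cluster /mg/ — the longest permitted-onset suffix is /g/; onset = /g/, preceding coda = /m/.
Between /e/ (V4) and /e/ (V5): /f/ → onset of the next syllable (single consonants are always licit onsets).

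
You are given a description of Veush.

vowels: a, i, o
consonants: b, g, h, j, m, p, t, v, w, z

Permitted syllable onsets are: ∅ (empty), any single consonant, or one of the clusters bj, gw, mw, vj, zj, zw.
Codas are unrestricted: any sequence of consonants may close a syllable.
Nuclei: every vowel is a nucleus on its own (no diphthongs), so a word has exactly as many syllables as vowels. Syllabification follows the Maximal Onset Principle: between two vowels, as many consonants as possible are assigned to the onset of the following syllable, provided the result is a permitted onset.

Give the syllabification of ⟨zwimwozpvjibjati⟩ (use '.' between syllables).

The vowels are i, o, i, a, i — 5 nuclei, so 5 syllables.
V1 /i/ – V2 /o/: /mw/ is a licit onset in full, so it all attaches to the next syllable.
V2 /o/ – V3 /i/: /zpvj/ — longest licit onset from the right is /vj/, leaving /zp/ as coda.
V3 /i/ – V4 /a/: /bj/ is a licit onset in full, so it all attaches to the next syllable.
V4 /a/ – V5 /i/: /t/ is a single consonant, so it becomes the next onset.

zwi.mwozp.vji.bja.ti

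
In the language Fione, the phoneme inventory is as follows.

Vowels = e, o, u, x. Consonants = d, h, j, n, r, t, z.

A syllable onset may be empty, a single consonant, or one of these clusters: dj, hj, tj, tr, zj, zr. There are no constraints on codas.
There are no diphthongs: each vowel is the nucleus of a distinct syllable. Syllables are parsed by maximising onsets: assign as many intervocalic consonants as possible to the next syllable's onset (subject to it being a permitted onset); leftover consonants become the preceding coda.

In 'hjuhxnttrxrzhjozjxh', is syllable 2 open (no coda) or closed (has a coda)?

closed

The vowels are u, x, x, o, x — 5 nuclei, so 5 syllables.
V1 /u/ – V2 /x/: /h/ is a single consonant, so it becomes the next onset.
V2 /x/ – V3 /x/: cluster /nttr/ — the longest permitted-onset suffix is /tr/; onset = /tr/, preceding coda = /nt/.
V3 /x/ – V4 /o/: cluster /rzhj/ — the longest permitted-onset suffix is /hj/; onset = /hj/, preceding coda = /rz/.
V4 /o/ – V5 /x/: cluster /zj/ — /zj/ is itself a permitted onset, so the whole cluster goes right; preceding coda = ∅.
Result: hju.hxnt.trxrz.hjo.zjxh.
Syllable 2 is /hxnt/ with coda /nt/, so it is closed.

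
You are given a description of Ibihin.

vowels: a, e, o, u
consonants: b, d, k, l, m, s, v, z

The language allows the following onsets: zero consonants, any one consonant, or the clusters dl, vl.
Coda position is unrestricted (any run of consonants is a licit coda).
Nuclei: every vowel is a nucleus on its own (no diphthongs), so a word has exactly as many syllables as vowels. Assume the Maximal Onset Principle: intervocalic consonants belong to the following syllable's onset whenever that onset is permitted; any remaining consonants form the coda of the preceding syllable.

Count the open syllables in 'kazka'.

1

Vowels present: a, a; each is a nucleus, giving 2 syllables.
σ1/σ2 boundary: /zk/ — longest licit onset from the right is /k/, leaving /z/ as coda.
Syllabification: kaz.ka.
Classifying each syllable: /kaz/ (closed), /ka/ (open).
Open syllables: 1.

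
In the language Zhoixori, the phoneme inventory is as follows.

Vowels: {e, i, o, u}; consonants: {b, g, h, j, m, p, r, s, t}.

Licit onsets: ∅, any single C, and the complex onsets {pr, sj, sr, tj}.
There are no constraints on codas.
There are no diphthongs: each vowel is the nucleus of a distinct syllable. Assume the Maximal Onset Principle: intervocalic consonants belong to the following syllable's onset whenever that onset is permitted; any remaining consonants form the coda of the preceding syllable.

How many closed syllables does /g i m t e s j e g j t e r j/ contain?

3

The vowels are i, e, e, e — 4 nuclei, so 4 syllables.
σ1/σ2 boundary: cluster /mt/ — the longest permitted-onset suffix is /t/; onset = /t/, preceding coda = /m/.
σ2/σ3 boundary: /sj/ — entire cluster is a permitted onset → onset /sj/, coda ∅.
σ3/σ4 boundary: /gjt/; trying suffixes from longest down, /t/ is the first permitted one, so coda /gj/ | onset /t/.
So the parse is gim.te.sjegj.terj.
Classifying each syllable: /gim/ (closed), /te/ (open), /sjegj/ (closed), /terj/ (closed).
Closed syllables: 3.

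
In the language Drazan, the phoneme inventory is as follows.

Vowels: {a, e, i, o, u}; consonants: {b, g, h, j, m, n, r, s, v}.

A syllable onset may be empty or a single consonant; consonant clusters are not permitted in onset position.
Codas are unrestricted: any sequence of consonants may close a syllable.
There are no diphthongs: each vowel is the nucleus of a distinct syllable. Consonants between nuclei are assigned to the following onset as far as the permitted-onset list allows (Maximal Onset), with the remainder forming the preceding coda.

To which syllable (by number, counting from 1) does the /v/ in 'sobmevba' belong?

2

The vowels are o, e, a — 3 nuclei, so 3 syllables.
/o…e/ gap (V1→V2): cluster /bm/ — the longest permitted-onset suffix is /m/; onset = /m/, preceding coda = /b/.
/e…a/ gap (V2→V3): /vb/ — longest licit onset from the right is /b/, leaving /v/ as coda.
Result: sob.mev.ba.
The /v/ is in the coda of syllable 2 (/mev/).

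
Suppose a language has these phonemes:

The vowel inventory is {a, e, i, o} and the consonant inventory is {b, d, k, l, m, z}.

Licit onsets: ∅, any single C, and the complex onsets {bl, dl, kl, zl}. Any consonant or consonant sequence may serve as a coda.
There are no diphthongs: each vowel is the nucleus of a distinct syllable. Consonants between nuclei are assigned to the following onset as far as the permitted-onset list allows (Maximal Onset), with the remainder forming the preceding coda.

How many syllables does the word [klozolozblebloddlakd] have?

6

Nuclei (vowels): o, o, o, e, o, a → 6 syllables.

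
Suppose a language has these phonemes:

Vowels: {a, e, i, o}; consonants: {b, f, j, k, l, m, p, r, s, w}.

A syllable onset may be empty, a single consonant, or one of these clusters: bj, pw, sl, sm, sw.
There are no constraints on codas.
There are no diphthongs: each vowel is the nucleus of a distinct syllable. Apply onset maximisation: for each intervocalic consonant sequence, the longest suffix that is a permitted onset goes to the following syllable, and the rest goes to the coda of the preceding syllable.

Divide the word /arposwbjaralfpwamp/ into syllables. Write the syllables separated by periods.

The vowels are a, o, a, a, a — 5 nuclei, so 5 syllables.
Between /a/ (V1) and /o/ (V2): /rp/ splits as /r/ + /p/ (/p/ is the longest suffix that is a licit onset).
Between /o/ (V2) and /a/ (V3): cluster /swbj/ — the longest permitted-onset suffix is /bj/; onset = /bj/, preceding coda = /sw/.
Between /a/ (V3) and /a/ (V4): /r/ → onset of the next syllable (single consonants are always licit onsets).
Between /a/ (V4) and /a/ (V5): /lfpw/ splits as /lf/ + /pw/ (/pw/ is the longest suffix that is a licit onset).

ar.posw.bja.ralf.pwamp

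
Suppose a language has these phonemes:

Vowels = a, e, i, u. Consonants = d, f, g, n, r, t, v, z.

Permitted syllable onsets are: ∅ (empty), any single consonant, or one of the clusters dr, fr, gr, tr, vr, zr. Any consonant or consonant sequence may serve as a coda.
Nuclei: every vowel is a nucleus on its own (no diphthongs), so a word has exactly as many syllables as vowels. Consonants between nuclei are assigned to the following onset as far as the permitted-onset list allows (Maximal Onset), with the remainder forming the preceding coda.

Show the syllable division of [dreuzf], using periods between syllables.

dre.uzf

The vowels are e, u — 2 nuclei, so 2 syllables.
V1 /e/ – V2 /u/: hiatus — the boundary sits between the two vowels.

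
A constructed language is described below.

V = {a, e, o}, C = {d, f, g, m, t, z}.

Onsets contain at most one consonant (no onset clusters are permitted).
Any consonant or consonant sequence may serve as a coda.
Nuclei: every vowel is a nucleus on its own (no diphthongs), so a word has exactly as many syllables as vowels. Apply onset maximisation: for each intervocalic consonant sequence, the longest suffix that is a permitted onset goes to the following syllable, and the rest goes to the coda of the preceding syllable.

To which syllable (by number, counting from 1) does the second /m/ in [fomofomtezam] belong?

3

The vowels are o, o, o, e, a — 5 nuclei, so 5 syllables.
σ1/σ2 boundary: /m/ → onset of the next syllable (single consonants are always licit onsets).
σ2/σ3 boundary: just /f/ — single C goes to the following onset.
σ3/σ4 boundary: /mt/; trying suffixes from longest down, /t/ is the first permitted one, so coda /m/ | onset /t/.
σ4/σ5 boundary: just /z/ — single C goes to the following onset.
Putting it together: fo.mo.fom.te.zam.
The second /m/ is in the coda of syllable 3 (/fom/).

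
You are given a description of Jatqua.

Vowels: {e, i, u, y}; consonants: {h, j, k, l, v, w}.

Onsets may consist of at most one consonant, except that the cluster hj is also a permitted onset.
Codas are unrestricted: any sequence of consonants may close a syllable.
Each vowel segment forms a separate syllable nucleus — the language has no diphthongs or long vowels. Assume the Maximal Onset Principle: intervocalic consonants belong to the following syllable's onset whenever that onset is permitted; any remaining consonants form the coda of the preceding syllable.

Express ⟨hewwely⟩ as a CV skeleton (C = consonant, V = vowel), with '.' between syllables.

CVC.CV.CV

Vowels present: e, e, y; each is a nucleus, giving 3 syllables.
/e…e/ gap (V1→V2): cluster /ww/ — the longest permitted-onset suffix is /w/; onset = /w/, preceding coda = /w/.
/e…y/ gap (V2→V3): /l/ → onset of the next syllable (single consonants are always licit onsets).
Putting it together: hew.we.ly.
Mapping each syllable to C/V: /hew/ → CVC, /we/ → CV, /ly/ → CV.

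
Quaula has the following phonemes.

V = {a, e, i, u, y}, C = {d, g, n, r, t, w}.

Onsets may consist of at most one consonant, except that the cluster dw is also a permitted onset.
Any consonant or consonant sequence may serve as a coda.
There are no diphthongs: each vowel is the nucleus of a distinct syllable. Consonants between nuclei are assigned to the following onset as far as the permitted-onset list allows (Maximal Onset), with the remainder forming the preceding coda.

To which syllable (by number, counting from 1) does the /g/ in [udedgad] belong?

The vowels are u, e, a — 3 nuclei, so 3 syllables.
/u…e/ gap (V1→V2): just /d/ — single C goes to the following onset.
/e…a/ gap (V2→V3): cluster /dg/ — the longest permitted-onset suffix is /g/; onset = /g/, preceding coda = /d/.
So the parse is u.ded.gad.
The /g/ is in the onset of syllable 3 (/gad/).

3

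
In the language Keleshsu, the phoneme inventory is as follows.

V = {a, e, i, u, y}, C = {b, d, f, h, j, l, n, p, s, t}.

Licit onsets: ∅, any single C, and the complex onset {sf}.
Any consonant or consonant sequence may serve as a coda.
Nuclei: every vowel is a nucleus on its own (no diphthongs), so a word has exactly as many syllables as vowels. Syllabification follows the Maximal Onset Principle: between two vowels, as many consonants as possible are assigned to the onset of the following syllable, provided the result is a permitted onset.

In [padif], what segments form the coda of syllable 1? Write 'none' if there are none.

Nuclei (vowels): a, i → 2 syllables.
Between /a/ (V1) and /i/ (V2): /d/ → onset of the next syllable (single consonants are always licit onsets).
Syllabification: pa.dif.
Syllable 1 is /pa/: onset /p/, nucleus /a/, coda ∅.

none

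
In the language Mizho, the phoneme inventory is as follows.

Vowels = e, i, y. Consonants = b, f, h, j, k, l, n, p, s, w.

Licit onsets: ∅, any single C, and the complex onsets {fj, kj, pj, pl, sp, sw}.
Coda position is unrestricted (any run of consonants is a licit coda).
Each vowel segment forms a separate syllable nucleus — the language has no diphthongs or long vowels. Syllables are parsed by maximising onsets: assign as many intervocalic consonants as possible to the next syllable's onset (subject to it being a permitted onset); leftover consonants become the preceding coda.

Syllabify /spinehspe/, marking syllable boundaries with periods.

spi.neh.spe

Nuclei (vowels): i, e, e → 3 syllables.
σ1/σ2 boundary: /n/ is a single consonant, so it becomes the next onset.
σ2/σ3 boundary: cluster /hsp/ — the longest permitted-onset suffix is /sp/; onset = /sp/, preceding coda = /h/.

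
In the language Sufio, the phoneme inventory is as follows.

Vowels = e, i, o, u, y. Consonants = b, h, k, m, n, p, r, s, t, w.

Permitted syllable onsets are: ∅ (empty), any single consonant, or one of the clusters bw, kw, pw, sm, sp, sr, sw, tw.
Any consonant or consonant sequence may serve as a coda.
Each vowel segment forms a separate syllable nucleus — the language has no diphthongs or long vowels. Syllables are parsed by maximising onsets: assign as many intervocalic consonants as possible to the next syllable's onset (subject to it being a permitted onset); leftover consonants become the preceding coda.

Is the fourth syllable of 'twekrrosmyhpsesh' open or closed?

Vowels present: e, o, y, e; each is a nucleus, giving 4 syllables.
σ1/σ2 boundary: /krr/ — longest licit onset from the right is /r/, leaving /kr/ as coda.
σ2/σ3 boundary: /sm/ is a licit onset in full, so it all attaches to the next syllable.
σ3/σ4 boundary: /hps/; trying suffixes from longest down, /s/ is the first permitted one, so coda /hp/ | onset /s/.
Putting it together: twekr.ro.smyhp.sesh.
Syllable 4 is /sesh/ with coda /sh/, so it is closed.

closed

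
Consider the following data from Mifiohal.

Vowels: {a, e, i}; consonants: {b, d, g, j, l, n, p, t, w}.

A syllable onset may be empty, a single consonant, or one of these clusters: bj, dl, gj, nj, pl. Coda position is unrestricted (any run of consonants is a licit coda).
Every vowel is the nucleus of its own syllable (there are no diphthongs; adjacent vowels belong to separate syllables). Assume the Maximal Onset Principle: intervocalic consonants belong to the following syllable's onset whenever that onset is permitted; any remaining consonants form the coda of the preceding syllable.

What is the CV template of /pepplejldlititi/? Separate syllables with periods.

Vowels present: e, e, i, i, i; each is a nucleus, giving 5 syllables.
σ1/σ2 boundary: /ppl/ — longest licit onset from the right is /pl/, leaving /p/ as coda.
σ2/σ3 boundary: /jldl/; trying suffixes from longest down, /dl/ is the first permitted one, so coda /jl/ | onset /dl/.
σ3/σ4 boundary: /t/ is a single consonant, so it becomes the next onset.
σ4/σ5 boundary: /t/ is a single consonant, so it becomes the next onset.
Syllabification: pep.plejl.dli.ti.ti.
Mapping each syllable to C/V: /pep/ → CVC, /plejl/ → CCVCC, /dli/ → CCV, /ti/ → CV, /ti/ → CV.

CVC.CCVCC.CCV.CV.CV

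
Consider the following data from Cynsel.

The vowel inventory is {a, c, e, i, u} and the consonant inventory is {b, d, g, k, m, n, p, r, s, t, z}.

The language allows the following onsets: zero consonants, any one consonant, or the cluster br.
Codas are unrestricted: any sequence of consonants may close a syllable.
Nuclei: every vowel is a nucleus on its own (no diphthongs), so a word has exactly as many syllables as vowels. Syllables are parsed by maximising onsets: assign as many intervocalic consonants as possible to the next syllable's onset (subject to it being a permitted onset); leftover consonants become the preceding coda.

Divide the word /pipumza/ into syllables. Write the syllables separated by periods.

Nuclei (vowels): i, u, a → 3 syllables.
σ1/σ2 boundary: /p/ → onset of the next syllable (single consonants are always licit onsets).
σ2/σ3 boundary: /mz/; trying suffixes from longest down, /z/ is the first permitted one, so coda /m/ | onset /z/.

pi.pum.za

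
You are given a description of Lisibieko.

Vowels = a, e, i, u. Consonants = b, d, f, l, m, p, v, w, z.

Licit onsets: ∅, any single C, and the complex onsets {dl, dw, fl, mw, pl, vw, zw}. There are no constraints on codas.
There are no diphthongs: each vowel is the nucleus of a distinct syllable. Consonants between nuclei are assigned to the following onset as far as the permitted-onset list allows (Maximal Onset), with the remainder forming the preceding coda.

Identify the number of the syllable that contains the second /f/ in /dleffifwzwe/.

2

Vowels present: e, i, e; each is a nucleus, giving 3 syllables.
/e…i/ gap (V1→V2): /ff/ — longest licit onset from the right is /f/, leaving /f/ as coda.
/i…e/ gap (V2→V3): /fwzw/ splits as /fw/ + /zw/ (/zw/ is the longest suffix that is a licit onset).
Putting it together: dlef.fifw.zwe.
The second /f/ is in the onset of syllable 2 (/fifw/).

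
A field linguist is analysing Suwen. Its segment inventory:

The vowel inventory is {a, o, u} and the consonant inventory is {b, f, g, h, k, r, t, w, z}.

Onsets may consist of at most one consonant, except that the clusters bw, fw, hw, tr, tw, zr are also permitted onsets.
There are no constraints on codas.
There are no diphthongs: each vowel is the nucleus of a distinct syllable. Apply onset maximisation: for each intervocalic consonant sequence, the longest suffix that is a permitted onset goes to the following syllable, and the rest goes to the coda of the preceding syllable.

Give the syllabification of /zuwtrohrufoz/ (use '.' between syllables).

zuw.troh.ru.foz

Vowels present: u, o, u, o; each is a nucleus, giving 4 syllables.
V1 /u/ – V2 /o/: /wtr/ splits as /w/ + /tr/ (/tr/ is the longest suffix that is a licit onset).
V2 /o/ – V3 /u/: /hr/ splits as /h/ + /r/ (/r/ is the longest suffix that is a licit onset).
V3 /u/ – V4 /o/: /f/ is a single consonant, so it becomes the next onset.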